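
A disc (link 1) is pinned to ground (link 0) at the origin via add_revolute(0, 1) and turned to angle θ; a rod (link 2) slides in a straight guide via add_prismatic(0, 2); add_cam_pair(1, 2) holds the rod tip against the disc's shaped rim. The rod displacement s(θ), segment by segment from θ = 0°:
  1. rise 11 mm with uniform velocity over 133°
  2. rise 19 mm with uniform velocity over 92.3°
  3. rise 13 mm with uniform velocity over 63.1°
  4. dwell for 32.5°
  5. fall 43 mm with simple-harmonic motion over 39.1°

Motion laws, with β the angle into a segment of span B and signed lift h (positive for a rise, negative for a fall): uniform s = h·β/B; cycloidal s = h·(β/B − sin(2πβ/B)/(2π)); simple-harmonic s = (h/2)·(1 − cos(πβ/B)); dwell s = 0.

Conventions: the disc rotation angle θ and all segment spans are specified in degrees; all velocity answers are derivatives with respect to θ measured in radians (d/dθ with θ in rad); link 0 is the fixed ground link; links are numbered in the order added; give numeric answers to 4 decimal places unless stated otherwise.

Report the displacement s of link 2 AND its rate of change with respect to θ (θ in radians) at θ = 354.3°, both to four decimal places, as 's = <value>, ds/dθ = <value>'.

segment 1 (0° to 133°, uniform, h = 11) is passed completely: s = 0.0000 + (11) = 11.0000
segment 2 (133° to 225.3°, uniform, h = 19) is passed completely: s = 11.0000 + (19) = 30.0000
segment 3 (225.3° to 288.4°, uniform, h = 13) is passed completely: s = 30.0000 + (13) = 43.0000
segment 4 (288.4° to 320.9°, dwell): s unchanged at 43.0000
θ = 354.3° falls in segment 5 (320.9° to 360°, simple-harmonic, h = -43): β = 354.3 − 320.9 = 33.4°, B = 39.1°; Δs = -43/2·(1 − cos(π·0.8542)) = -40.7844; s = 43.0000 − 40.7844 = 2.2156
velocity in seg [320.9°–360°] (simple-harmonic), θ in radians: β = 33.4° = 0.5829 rad, B = 39.1° = 0.6824 rad; ds/dθ = (πh/(2B)) sin(πβ/B) = (π·(-43)/(2·0.6824)) sin(π·0.8542) = -43.761540 mm/rad

s = 2.2156, ds/dθ = -43.7615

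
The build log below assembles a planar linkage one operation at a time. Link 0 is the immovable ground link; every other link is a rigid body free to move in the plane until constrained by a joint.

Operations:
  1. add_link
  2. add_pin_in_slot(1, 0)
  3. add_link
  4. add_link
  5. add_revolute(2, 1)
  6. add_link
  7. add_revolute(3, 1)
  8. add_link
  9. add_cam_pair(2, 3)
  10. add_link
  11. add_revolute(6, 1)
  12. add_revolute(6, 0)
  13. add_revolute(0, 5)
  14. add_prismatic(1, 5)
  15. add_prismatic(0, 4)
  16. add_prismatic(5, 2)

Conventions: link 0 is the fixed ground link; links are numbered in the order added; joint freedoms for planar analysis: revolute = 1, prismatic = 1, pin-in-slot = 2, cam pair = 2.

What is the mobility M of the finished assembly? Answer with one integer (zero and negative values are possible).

L=1 J1=0 J2=0
add link → L=2 J1=0 J2=0
PS@1,0 dof=2 J2 → L=2 J1=0 J2=1
add link → L=3 J1=0 J2=1
add link → L=4 J1=0 J2=1
R@2,1 dof=1 J1 → L=4 J1=1 J2=1
add link → L=5 J1=1 J2=1
R@3,1 dof=1 J1 → L=5 J1=2 J2=1
add link → L=6 J1=2 J2=1
C@2,3 dof=2 J2 → L=6 J1=2 J2=2
add link → L=7 J1=2 J2=2
R@6,1 dof=1 J1 → L=7 J1=3 J2=2
R@6,0 dof=1 J1 → L=7 J1=4 J2=2
R@0,5 dof=1 J1 → L=7 J1=5 J2=2
P@1,5 dof=1 J1 → L=7 J1=6 J2=2
P@0,4 dof=1 J1 → L=7 J1=7 J2=2
P@5,2 dof=1 J1 → L=7 J1=8 J2=2
M=3(L−1)−2J1−J2=3·6−2·8−2=0

M = 0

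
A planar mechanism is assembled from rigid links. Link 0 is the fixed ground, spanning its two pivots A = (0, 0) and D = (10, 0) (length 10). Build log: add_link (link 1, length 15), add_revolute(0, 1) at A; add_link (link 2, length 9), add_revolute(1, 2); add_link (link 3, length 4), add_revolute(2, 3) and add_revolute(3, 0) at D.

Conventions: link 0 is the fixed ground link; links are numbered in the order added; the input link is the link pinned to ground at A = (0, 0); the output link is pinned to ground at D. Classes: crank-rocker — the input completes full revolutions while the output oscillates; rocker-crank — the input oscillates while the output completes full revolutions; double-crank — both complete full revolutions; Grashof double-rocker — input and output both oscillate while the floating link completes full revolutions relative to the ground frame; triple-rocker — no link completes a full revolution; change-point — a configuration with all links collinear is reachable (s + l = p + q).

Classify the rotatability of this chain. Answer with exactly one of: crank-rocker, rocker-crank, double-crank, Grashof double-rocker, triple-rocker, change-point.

lengths: ground=10, input=15, coupler=9, output=4
sorted: s=4 (shortest), l=15 (longest), p+q=19
s + l = 19 vs p + q = 19
s + l = p + q → change-point (collinear configuration reachable)

change-point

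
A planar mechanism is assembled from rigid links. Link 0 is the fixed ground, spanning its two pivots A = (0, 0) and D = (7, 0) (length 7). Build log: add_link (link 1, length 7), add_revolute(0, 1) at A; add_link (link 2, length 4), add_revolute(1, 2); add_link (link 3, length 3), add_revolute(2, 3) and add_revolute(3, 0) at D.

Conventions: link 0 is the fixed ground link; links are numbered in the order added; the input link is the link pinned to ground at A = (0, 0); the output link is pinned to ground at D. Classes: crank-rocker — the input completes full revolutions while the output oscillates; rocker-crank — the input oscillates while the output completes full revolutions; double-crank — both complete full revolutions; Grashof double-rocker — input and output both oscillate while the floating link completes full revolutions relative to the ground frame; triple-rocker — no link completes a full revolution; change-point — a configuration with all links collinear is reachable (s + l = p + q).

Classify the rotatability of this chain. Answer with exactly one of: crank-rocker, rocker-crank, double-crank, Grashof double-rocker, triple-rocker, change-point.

lengths: ground=7, input=7, coupler=4, output=3
sorted: s=3 (shortest), l=7 (longest), p+q=11
s + l = 10 vs p + q = 11
s + l < p + q (Grashof) with shortest = output link → rocker-crank

rocker-crank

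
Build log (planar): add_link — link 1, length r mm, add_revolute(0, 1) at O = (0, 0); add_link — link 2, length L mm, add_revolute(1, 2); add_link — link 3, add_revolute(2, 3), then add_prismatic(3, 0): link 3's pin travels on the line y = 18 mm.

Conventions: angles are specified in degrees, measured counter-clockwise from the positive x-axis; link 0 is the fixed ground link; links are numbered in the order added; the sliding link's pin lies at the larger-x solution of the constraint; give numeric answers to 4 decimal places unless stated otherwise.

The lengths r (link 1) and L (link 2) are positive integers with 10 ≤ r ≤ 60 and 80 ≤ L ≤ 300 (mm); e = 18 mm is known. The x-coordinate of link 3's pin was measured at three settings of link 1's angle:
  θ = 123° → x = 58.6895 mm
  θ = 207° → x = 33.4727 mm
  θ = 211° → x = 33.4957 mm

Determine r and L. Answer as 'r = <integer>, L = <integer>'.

constraint per measurement: (x − r cos θ)² + (r sin θ − e)² = L²
subtracting the θ₁ and θ₂ equations cancels the r² and L² terms:
r = (x₁² − x₂²) / (2[(x₁cos θ₁ + e sin θ₁) − (x₂cos θ₂ + e sin θ₂)]) = 54.9997 → r = 55
L² = (x₁ − r cos θ₁)² + (r sin θ₁ − e)² = 8648.9949 → L = 93.0000 → L = 93
check at θ₃=211°: x = 33.4957 (printed 33.4957) ✓

r = 55, L = 93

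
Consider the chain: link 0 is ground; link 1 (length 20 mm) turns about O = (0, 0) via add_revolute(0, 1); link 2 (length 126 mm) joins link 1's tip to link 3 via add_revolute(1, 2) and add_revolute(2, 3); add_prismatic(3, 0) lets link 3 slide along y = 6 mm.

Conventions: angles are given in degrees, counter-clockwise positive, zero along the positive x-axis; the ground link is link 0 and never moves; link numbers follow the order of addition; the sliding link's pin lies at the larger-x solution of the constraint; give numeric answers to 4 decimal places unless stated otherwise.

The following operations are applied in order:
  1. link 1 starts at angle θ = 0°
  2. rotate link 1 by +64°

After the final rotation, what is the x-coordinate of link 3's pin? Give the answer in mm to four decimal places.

geometry: r = 20 mm, L = 126 mm, e = 6 mm; θ starts at 0°
rotate link 1 by +64°: θ ← 0° +64° = 64°
crank pin P = (r cos θ, r sin θ) = (8.767423, 17.975881)
h = r sin θ − e = 17.975881 − 6 = 11.975881
x = r cos θ + √(L² − h²) = 8.767423 + 125.429575 = 134.196998

134.1970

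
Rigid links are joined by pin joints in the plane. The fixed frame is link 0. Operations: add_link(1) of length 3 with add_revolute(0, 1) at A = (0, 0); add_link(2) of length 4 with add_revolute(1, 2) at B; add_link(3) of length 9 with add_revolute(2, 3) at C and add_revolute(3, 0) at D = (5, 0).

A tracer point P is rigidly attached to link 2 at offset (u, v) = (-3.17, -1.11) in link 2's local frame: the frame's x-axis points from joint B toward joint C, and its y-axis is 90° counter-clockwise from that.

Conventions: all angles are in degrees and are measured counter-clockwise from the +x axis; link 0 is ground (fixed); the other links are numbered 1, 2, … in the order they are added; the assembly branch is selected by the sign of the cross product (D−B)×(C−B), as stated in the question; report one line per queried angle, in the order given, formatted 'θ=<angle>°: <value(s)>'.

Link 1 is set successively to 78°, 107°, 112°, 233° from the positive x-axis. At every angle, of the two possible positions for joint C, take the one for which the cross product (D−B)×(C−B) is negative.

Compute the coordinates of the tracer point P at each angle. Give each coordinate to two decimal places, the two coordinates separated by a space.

A=(0,0), D=(5.00,0)
θ=78°: B = A + 3.00·(cos78°, sin78°) = (0.6237, 2.9344)
θ=78°: |BD| = 5.2690
θ=78°: circle(B,4.00) ∩ circle(D,9.00): a=-3.5336, h=1.8745
θ=78°:   candidates: C₊=(-1.2672,6.4593) cross=9.877; C₋=(-3.3551,3.3455) cross=-9.877
θ=78°:   branch - wants cross < 0 → take C=(-3.3551,3.3455) (cross=-9.877)
θ=78°: ex = (C−B)/|BC| = (-0.9947,0.1028); ey = (-0.1028,-0.9947)
θ=78°: P = B + -3.17·ex + -1.11·ey = (3.8910,3.7128)
θ=107°: B = A + 3.00·(cos107°, sin107°) = (-0.8771, 2.8689)
θ=107°: |BD| = 6.5400
θ=107°: circle(B,4.00) ∩ circle(D,9.00): a=-1.6995, h=3.6210
θ=107°:   candidates: C₊=(-0.8159,6.8684) cross=23.681; C₋=(-3.9928,0.3604) cross=-23.681
θ=107°:   branch - wants cross < 0 → take C=(-3.9928,0.3604) (cross=-23.681)
θ=107°: ex = (C−B)/|BC| = (-0.7789,-0.6271); ey = (0.6271,-0.7789)
θ=107°: P = B + -3.17·ex + -1.11·ey = (0.8959,5.7215)
θ=112°: B = A + 3.00·(cos112°, sin112°) = (-1.1238, 2.7816)
θ=112°: |BD| = 6.7259
θ=112°: circle(B,4.00) ∩ circle(D,9.00): a=-1.4691, h=3.7205
θ=112°:   candidates: C₊=(-0.9228,6.7765) cross=25.024; C₋=(-4.0000,0.0017) cross=-25.024
θ=112°:   branch - wants cross < 0 → take C=(-4.0000,0.0017) (cross=-25.024)
θ=112°: ex = (C−B)/|BC| = (-0.7190,-0.6950); ey = (0.6950,-0.7190)
θ=112°: P = B + -3.17·ex + -1.11·ey = (0.3841,5.7827)
θ=233°: B = A + 3.00·(cos233°, sin233°) = (-1.8054, -2.3959)
θ=233°: |BD| = 7.2149
θ=233°: circle(B,4.00) ∩ circle(D,9.00): a=-0.8971, h=3.8981
θ=233°:   candidates: C₊=(-3.9462,0.9831) cross=28.124; C₋=(-1.3572,-6.3707) cross=-28.124
θ=233°:   branch - wants cross < 0 → take C=(-1.3572,-6.3707) (cross=-28.124)
θ=233°: ex = (C−B)/|BC| = (0.1121,-0.9937); ey = (0.9937,0.1121)
θ=233°: P = B + -3.17·ex + -1.11·ey = (-3.2637,0.6297)

θ=78°: 3.89 3.71
θ=107°: 0.90 5.72
θ=112°: 0.38 5.78
θ=233°: -3.26 0.63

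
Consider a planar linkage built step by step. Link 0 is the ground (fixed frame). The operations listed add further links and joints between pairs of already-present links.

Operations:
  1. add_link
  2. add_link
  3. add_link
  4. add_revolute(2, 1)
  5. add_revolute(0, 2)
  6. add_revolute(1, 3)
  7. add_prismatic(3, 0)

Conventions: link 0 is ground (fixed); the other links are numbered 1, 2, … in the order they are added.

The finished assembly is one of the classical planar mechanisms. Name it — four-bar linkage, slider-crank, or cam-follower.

links: 4 (incl. ground); joints: 3 revolute, 1 prismatic, 0 higher (cam) pair, forming one closed loop
4 links, 3 revolutes + 1 prismatic in one loop → slider-crank

slider-crank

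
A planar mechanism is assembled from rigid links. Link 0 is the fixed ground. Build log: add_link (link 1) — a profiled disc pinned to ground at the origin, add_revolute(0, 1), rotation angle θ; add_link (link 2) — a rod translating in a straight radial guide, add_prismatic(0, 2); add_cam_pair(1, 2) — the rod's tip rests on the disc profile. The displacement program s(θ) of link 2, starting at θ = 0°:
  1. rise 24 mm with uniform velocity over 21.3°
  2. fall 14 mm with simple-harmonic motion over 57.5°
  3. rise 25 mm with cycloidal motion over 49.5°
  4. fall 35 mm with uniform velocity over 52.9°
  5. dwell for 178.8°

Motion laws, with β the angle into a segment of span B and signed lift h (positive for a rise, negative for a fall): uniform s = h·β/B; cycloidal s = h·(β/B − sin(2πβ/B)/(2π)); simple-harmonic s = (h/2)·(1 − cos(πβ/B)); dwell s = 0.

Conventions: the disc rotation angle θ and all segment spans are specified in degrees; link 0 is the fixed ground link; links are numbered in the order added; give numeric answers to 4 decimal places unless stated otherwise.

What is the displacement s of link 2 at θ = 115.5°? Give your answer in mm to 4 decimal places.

seg 1 [0°–21.3°] uniform, h=24: full span → s += 24 → s = 24.0000
seg 2 [21.3°–78.8°] simple-harmonic, h=-14: full span → s += -14 → s = 10.0000
seg 3 [78.8°–128.3°] cycloidal, h=25: θ=115.5° here. β=36.7, B=49.5. 25·(0.7414 − sin(2π·0.7414)/(2π)) = 22.5084 → s = 32.5084

32.5084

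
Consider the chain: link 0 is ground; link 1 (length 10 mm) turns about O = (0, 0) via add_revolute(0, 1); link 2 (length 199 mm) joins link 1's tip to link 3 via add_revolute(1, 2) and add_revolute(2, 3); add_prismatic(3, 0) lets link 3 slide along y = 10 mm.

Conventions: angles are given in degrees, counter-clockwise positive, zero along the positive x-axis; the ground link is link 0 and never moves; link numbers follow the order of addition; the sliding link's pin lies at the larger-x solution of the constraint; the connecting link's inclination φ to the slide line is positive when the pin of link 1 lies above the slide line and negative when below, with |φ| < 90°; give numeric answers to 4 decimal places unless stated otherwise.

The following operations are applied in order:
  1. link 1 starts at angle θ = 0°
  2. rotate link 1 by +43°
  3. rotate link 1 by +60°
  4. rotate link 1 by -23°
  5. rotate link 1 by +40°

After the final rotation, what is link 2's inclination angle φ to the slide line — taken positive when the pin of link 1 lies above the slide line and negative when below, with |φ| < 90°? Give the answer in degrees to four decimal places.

geometry: r = 10 mm, L = 199 mm, e = 10 mm; θ starts at 0°
rotate link 1 by +43°: θ ← 0° +43° = 43°
rotate link 1 by +60°: θ ← 43° +60° = 103°
rotate link 1 by -23°: θ ← 103° -23° = 80°
rotate link 1 by +40°: θ ← 80° +40° = 120°
h = r sin θ − e = 8.660254 − 10 = -1.339746
sin φ = h / L = -1.339746 / 199 = -0.00673239
φ = arcsin(-0.00673239) = -0.385741°

-0.3857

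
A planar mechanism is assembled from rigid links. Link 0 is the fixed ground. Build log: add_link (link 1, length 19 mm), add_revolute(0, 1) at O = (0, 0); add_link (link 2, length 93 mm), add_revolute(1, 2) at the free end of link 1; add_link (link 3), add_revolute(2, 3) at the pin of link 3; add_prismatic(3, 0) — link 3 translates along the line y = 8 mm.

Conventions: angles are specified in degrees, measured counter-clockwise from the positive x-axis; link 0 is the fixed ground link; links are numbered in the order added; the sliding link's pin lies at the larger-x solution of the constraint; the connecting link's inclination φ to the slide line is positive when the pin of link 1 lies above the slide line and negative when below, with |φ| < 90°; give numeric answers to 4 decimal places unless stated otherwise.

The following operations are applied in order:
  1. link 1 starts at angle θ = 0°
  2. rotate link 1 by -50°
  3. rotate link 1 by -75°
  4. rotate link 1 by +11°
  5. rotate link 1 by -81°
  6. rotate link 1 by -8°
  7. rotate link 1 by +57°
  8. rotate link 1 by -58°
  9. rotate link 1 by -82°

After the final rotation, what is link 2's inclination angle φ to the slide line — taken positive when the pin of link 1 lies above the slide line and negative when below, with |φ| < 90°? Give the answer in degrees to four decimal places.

geometry: r = 19 mm, L = 93 mm, e = 8 mm; θ starts at 0°
rotate link 1 by -50°: θ ← 0° -50° = -50°
rotate link 1 by -75°: θ ← -50° -75° = -125°
rotate link 1 by +11°: θ ← -125° +11° = -114°
rotate link 1 by -81°: θ ← -114° -81° = -195°
rotate link 1 by -8°: θ ← -195° -8° = -203°
rotate link 1 by +57°: θ ← -203° +57° = -146°
rotate link 1 by -58°: θ ← -146° -58° = -204°
rotate link 1 by -82°: θ ← -204° -82° = -286°
h = r sin θ − e = 18.263972 − 8 = 10.263972
sin φ = h / L = 10.263972 / 93 = 0.11036529
φ = arcsin(0.11036529) = 6.336374°

6.3364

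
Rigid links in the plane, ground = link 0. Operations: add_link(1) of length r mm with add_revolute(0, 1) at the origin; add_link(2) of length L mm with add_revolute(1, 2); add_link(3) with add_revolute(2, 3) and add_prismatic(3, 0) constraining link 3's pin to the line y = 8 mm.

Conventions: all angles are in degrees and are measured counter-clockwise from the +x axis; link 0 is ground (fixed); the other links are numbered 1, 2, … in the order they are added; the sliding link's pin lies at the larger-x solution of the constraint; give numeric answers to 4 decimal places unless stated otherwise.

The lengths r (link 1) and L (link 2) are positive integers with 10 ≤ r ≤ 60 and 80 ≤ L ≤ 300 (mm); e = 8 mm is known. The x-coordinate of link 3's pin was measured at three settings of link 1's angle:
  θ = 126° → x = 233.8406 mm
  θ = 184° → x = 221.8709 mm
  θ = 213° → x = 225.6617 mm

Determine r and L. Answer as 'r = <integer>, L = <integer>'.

constraint per measurement: (x − r cos θ)² + (r sin θ − e)² = L²
subtracting the θ₁ and θ₂ equations cancels the r² and L² terms:
r = (x₁² − x₂²) / (2[(x₁cos θ₁ + e sin θ₁) − (x₂cos θ₂ + e sin θ₂)]) = 29.9999 → r = 30
L² = (x₁ − r cos θ₁)² + (r sin θ₁ − e)² = 63503.9814 → L = 252.0000 → L = 252
check at θ₃=213°: x = 225.6617 (printed 225.6617) ✓

r = 30, L = 252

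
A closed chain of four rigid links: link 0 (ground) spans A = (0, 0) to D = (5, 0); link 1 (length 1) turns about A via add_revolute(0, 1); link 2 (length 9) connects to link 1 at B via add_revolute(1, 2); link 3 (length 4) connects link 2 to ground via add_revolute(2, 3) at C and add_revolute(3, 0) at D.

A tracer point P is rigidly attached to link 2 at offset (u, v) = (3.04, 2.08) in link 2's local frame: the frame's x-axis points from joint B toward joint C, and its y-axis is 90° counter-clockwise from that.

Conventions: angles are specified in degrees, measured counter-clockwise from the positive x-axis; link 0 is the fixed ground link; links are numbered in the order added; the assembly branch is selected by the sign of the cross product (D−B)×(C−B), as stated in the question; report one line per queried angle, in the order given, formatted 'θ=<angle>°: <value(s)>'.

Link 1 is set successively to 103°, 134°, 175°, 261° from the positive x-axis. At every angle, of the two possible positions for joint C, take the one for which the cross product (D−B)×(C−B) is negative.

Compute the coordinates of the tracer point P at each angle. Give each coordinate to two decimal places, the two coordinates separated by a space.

A=(0,0), D=(5.00,0)
θ=103°: B = A + 1.00·(cos103°, sin103°) = (-0.2250, 0.9744)
θ=103°: |BD| = 5.3150
θ=103°: circle(B,9.00) ∩ circle(D,4.00): a=8.7723, h=2.0119
θ=103°:   candidates: C₊=(8.7675,1.3440) cross=10.693; C₋=(8.0298,-2.6116) cross=-10.693
θ=103°:   branch - wants cross < 0 → take C=(8.0298,-2.6116) (cross=-10.693)
θ=103°: ex = (C−B)/|BC| = (0.9172,-0.3984); ey = (0.3984,0.9172)
θ=103°: P = B + 3.04·ex + 2.08·ey = (3.3921,1.6709)
θ=134°: B = A + 1.00·(cos134°, sin134°) = (-0.6947, 0.7193)
θ=134°: |BD| = 5.7399
θ=134°: circle(B,9.00) ∩ circle(D,4.00): a=8.5321, h=2.8642
θ=134°:   candidates: C₊=(8.1291,2.4917) cross=16.440; C₋=(7.4112,-3.1916) cross=-16.440
θ=134°:   branch - wants cross < 0 → take C=(7.4112,-3.1916) (cross=-16.440)
θ=134°: ex = (C−B)/|BC| = (0.9006,-0.4345); ey = (0.4345,0.9006)
θ=134°: P = B + 3.04·ex + 2.08·ey = (2.9472,1.2717)
θ=175°: B = A + 1.00·(cos175°, sin175°) = (-0.9962, 0.0872)
θ=175°: |BD| = 5.9968
θ=175°: circle(B,9.00) ∩ circle(D,4.00): a=8.4179, h=3.1841
θ=175°:   candidates: C₊=(7.4671,3.1485) cross=19.094; C₋=(7.3746,-3.2189) cross=-19.094
θ=175°:   branch - wants cross < 0 → take C=(7.3746,-3.2189) (cross=-19.094)
θ=175°: ex = (C−B)/|BC| = (0.9301,-0.3673); ey = (0.3673,0.9301)
θ=175°: P = B + 3.04·ex + 2.08·ey = (2.5953,0.9050)
θ=261°: B = A + 1.00·(cos261°, sin261°) = (-0.1564, -0.9877)
θ=261°: |BD| = 5.2502
θ=261°: circle(B,9.00) ∩ circle(D,4.00): a=8.8154, h=1.8137
θ=261°:   candidates: C₊=(8.1603,2.4520) cross=9.522; C₋=(8.8427,-1.1106) cross=-9.522
θ=261°:   branch - wants cross < 0 → take C=(8.8427,-1.1106) (cross=-9.522)
θ=261°: ex = (C−B)/|BC| = (0.9999,-0.0137); ey = (0.0137,0.9999)
θ=261°: P = B + 3.04·ex + 2.08·ey = (2.9117,1.0506)

θ=103°: 3.39 1.67
θ=134°: 2.95 1.27
θ=175°: 2.60 0.91
θ=261°: 2.91 1.05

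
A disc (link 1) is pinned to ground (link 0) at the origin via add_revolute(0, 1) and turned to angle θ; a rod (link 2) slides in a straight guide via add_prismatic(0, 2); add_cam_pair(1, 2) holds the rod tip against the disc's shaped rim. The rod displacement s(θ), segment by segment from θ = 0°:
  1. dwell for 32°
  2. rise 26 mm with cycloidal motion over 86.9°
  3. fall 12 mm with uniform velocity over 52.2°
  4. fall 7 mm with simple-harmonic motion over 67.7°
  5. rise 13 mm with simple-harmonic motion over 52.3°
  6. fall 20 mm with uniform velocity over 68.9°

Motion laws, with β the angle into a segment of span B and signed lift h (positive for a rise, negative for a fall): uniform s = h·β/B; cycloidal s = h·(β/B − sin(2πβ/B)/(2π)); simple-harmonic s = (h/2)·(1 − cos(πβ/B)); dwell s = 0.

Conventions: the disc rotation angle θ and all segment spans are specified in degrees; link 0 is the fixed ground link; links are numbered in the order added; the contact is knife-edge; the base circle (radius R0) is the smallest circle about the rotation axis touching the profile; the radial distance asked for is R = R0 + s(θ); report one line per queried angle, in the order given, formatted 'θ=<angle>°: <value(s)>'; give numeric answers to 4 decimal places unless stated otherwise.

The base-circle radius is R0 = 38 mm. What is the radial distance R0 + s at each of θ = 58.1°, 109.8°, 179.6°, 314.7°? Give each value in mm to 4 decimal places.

segment 1 (0° to 32°, dwell): s unchanged at 0.0000
θ = 58.1° falls in segment 2 (32° to 118.9°, cycloidal, h = 26): β = 58.1 − 32 = 26.1°, B = 86.9°; Δs = 26·(0.3003 − sin(2π·0.3003)/(2π)) = 3.8763; s = 0.0000 + 3.8763 = 3.8763
θ = 109.8° falls in segment 2 (32° to 118.9°, cycloidal, h = 26): β = 109.8 − 32 = 77.8°, B = 86.9°; Δs = 26·(0.8953 − sin(2π·0.8953)/(2π)) = 25.8078; s = 0.0000 + 25.8078 = 25.8078
segment 2 (32° to 118.9°, cycloidal, h = 26) is passed completely: s = 0.0000 + (26) = 26.0000
segment 3 (118.9° to 171.1°, uniform, h = -12) is passed completely: s = 26.0000 + (-12) = 14.0000
θ = 179.6° falls in segment 4 (171.1° to 238.8°, simple-harmonic, h = -7): β = 179.6 − 171.1 = 8.5°, B = 67.7°; Δs = -7/2·(1 − cos(π·0.1256)) = -0.2688; s = 14.0000 − 0.2688 = 13.7312
segment 4 (171.1° to 238.8°, simple-harmonic, h = -7) is passed completely: s = 14.0000 + (-7) = 7.0000
segment 5 (238.8° to 291.1°, simple-harmonic, h = 13) is passed completely: s = 7.0000 + (13) = 20.0000
θ = 314.7° falls in segment 6 (291.1° to 360°, uniform, h = -20): β = 314.7 − 291.1 = 23.6°, B = 68.9°; Δs = -20·23.6/68.9 = -6.8505; s = 20.0000 − 6.8505 = 13.1495
θ=58.1°: R = R0 + s = 38 + 3.8763 = 41.8763
θ=109.8°: R = R0 + s = 38 + 25.8078 = 63.8078
θ=179.6°: R = R0 + s = 38 + 13.7312 = 51.7312
θ=314.7°: R = R0 + s = 38 + 13.1495 = 51.1495

θ=58.1°: 41.8763
θ=109.8°: 63.8078
θ=179.6°: 51.7312
θ=314.7°: 51.1495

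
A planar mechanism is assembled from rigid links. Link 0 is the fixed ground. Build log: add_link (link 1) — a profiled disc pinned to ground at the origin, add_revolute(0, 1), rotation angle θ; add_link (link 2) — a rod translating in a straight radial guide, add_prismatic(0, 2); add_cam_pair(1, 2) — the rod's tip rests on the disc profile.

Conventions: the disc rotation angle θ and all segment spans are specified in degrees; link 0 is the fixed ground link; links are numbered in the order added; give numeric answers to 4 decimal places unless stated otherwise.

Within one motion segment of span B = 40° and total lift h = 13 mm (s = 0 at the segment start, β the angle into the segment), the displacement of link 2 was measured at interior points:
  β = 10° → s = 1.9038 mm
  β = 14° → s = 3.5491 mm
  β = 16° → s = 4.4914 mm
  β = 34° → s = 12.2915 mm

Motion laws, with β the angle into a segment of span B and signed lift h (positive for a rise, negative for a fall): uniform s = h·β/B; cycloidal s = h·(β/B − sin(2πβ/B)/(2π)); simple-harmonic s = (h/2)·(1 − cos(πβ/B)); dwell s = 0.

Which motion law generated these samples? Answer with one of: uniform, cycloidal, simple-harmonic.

candidates at β/B = r: uniform s = h·r (linear in β); cycloidal s = h·(r − sin(2πr)/(2π)); simple-harmonic s = (h/2)(1 − cos(πr))
β=10°: printed 1.9038 | uniform 3.2500, cycloidal 1.1810, simple-harmonic 1.9038
β=14°: printed 3.5491 | uniform 4.5500, cycloidal 2.8761, simple-harmonic 3.5491
β=16°: printed 4.4914 | uniform 5.2000, cycloidal 3.9839, simple-harmonic 4.4914
β=34°: printed 12.2915 | uniform 11.0500, cycloidal 12.7239, simple-harmonic 12.2915
only one law matches every sample → simple-harmonic

simple-harmonic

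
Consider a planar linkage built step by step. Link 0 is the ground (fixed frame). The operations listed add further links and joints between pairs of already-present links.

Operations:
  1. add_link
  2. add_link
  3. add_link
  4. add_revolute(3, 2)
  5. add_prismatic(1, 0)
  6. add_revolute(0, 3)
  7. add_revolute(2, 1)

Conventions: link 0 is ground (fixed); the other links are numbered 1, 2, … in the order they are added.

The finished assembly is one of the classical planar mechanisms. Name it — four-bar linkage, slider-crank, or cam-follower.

links: 4 (incl. ground); joints: 3 revolute, 1 prismatic, 0 higher (cam) pair, forming one closed loop
4 links, 3 revolutes + 1 prismatic in one loop → slider-crank

slider-crank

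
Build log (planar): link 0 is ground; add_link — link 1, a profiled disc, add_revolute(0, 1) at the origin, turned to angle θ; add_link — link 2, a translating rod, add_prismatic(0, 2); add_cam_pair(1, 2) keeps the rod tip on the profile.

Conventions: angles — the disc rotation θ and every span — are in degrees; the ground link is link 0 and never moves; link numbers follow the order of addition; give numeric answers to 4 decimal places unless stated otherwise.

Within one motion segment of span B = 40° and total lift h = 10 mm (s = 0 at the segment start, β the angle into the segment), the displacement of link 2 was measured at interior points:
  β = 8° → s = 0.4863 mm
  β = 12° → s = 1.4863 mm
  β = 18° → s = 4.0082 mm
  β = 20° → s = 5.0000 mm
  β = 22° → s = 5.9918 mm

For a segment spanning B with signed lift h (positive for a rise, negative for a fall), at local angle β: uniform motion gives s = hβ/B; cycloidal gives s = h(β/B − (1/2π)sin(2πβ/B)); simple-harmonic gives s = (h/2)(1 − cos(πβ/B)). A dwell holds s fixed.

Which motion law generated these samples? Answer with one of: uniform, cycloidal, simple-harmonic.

candidates at β/B = r: uniform s = h·r (linear in β); cycloidal s = h·(r − sin(2πr)/(2π)); simple-harmonic s = (h/2)(1 − cos(πr))
β=8°: printed 0.4863 | uniform 2.0000, cycloidal 0.4863, simple-harmonic 0.9549
β=12°: printed 1.4863 | uniform 3.0000, cycloidal 1.4863, simple-harmonic 2.0611
β=18°: printed 4.0082 | uniform 4.5000, cycloidal 4.0082, simple-harmonic 4.2178
β=20°: printed 5.0000 | uniform 5.0000, cycloidal 5.0000, simple-harmonic 5.0000
β=22°: printed 5.9918 | uniform 5.5000, cycloidal 5.9918, simple-harmonic 5.7822
only one law matches every sample → cycloidal

cycloidal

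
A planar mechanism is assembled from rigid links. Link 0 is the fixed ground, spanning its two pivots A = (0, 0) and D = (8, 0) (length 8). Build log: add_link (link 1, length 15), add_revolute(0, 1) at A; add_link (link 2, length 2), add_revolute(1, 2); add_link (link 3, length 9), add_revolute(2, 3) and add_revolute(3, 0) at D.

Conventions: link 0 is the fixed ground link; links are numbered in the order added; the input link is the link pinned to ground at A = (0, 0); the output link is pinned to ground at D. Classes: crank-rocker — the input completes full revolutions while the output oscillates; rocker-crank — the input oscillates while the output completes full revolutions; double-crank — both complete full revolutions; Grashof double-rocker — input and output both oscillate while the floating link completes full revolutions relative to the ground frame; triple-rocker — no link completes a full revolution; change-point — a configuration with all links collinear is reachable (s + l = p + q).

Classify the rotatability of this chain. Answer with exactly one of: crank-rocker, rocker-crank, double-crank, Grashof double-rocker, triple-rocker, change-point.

lengths: ground=8, input=15, coupler=2, output=9
sorted: s=2 (shortest), l=15 (longest), p+q=17
s + l = 17 vs p + q = 17
s + l = p + q → change-point (collinear configuration reachable)

change-point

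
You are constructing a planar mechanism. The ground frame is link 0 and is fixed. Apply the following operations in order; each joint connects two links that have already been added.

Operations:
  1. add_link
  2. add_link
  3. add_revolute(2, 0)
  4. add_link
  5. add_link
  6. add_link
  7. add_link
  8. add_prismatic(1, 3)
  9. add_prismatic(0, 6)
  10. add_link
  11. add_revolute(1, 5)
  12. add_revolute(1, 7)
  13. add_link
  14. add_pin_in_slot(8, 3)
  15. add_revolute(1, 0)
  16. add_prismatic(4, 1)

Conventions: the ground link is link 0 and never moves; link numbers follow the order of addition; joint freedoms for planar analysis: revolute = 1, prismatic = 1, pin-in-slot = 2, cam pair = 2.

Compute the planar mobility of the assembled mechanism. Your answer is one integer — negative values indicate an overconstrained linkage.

link 0 = ground. State L|J1|J2 = 1|0|0
+link1  2|0|0
+link2  3|0|0
R(2,0) f=1→J1  3|1|0
+link3  4|1|0
+link4  5|1|0
+link5  6|1|0
+link6  7|1|0
P(1,3) f=1→J1  7|2|0
P(0,6) f=1→J1  7|3|0
+link7  8|3|0
R(1,5) f=1→J1  8|4|0
R(1,7) f=1→J1  8|5|0
+link8  9|5|0
PS(8,3) f=2→J2  9|5|1
R(1,0) f=1→J1  9|6|1
P(4,1) f=1→J1  9|7|1
M = 3(9−1)−2·7−1 = 24−14−1 = 9

M = 9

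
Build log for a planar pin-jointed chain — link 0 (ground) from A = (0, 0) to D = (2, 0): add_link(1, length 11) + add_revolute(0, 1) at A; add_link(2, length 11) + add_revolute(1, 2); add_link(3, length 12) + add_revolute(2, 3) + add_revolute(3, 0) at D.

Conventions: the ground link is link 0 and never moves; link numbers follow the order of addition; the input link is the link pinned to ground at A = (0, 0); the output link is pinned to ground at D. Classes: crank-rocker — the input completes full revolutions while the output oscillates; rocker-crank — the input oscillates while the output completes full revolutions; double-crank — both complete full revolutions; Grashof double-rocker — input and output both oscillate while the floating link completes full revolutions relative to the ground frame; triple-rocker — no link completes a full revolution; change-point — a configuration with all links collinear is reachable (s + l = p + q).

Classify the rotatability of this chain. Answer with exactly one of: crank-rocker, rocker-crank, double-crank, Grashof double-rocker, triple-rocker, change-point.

lengths: ground=2, input=11, coupler=11, output=12
sorted: s=2 (shortest), l=12 (longest), p+q=22
s + l = 14 vs p + q = 22
s + l < p + q (Grashof) with shortest = ground link → double-crank

double-crank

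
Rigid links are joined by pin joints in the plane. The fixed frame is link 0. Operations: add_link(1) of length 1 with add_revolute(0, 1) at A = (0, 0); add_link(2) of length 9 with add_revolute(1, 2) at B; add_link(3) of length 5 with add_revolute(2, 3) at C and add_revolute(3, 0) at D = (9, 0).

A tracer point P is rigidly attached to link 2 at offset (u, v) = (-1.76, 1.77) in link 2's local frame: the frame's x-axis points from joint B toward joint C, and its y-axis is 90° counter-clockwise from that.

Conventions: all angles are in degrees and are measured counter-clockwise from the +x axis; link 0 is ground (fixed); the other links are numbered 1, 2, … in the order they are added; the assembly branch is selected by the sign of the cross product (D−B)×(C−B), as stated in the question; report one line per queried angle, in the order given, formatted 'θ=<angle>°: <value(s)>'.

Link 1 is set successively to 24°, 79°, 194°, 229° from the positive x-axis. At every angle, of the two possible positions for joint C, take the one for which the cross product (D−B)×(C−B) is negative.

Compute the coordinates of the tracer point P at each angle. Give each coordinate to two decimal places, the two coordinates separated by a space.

A=(0,0), D=(9.00,0)
θ=24°: B = A + 1.00·(cos24°, sin24°) = (0.9135, 0.4067)
θ=24°: |BD| = 8.0967
θ=24°: circle(B,9.00) ∩ circle(D,5.00): a=7.5065, h=4.9651
θ=24°:   candidates: C₊=(8.6600,4.9884) cross=40.200; C₋=(8.1612,-4.9291) cross=-40.200
θ=24°:   branch - wants cross < 0 → take C=(8.1612,-4.9291) (cross=-40.200)
θ=24°: ex = (C−B)/|BC| = (0.8053,-0.5929); ey = (0.5929,0.8053)
θ=24°: P = B + -1.76·ex + 1.77·ey = (0.5456,2.8756)
θ=79°: B = A + 1.00·(cos79°, sin79°) = (0.1908, 0.9816)
θ=79°: |BD| = 8.8637
θ=79°: circle(B,9.00) ∩ circle(D,5.00): a=7.5908, h=4.8353
θ=79°:   candidates: C₊=(8.2704,4.9465) cross=42.858; C₋=(7.1994,-4.6645) cross=-42.858
θ=79°:   branch - wants cross < 0 → take C=(7.1994,-4.6645) (cross=-42.858)
θ=79°: ex = (C−B)/|BC| = (0.7787,-0.6274); ey = (0.6274,0.7787)
θ=79°: P = B + -1.76·ex + 1.77·ey = (-0.0694,3.4641)
θ=194°: B = A + 1.00·(cos194°, sin194°) = (-0.9703, -0.2419)
θ=194°: |BD| = 9.9732
θ=194°: circle(B,9.00) ∩ circle(D,5.00): a=7.7941, h=4.5002
θ=194°:   candidates: C₊=(6.7124,4.4460) cross=44.881; C₋=(6.9307,-4.5517) cross=-44.881
θ=194°:   branch - wants cross < 0 → take C=(6.9307,-4.5517) (cross=-44.881)
θ=194°: ex = (C−B)/|BC| = (0.8779,-0.4789); ey = (0.4789,0.8779)
θ=194°: P = B + -1.76·ex + 1.77·ey = (-1.6678,2.1547)
θ=229°: B = A + 1.00·(cos229°, sin229°) = (-0.6561, -0.7547)
θ=229°: |BD| = 9.6855
θ=229°: circle(B,9.00) ∩ circle(D,5.00): a=7.7337, h=4.6033
θ=229°:   candidates: C₊=(6.6954,4.4372) cross=44.585; C₋=(7.4128,-4.7414) cross=-44.585
θ=229°:   branch - wants cross < 0 → take C=(7.4128,-4.7414) (cross=-44.585)
θ=229°: ex = (C−B)/|BC| = (0.8965,-0.4430); ey = (0.4430,0.8965)
θ=229°: P = B + -1.76·ex + 1.77·ey = (-1.4499,1.6118)

θ=24°: 0.55 2.88
θ=79°: -0.07 3.46
θ=194°: -1.67 2.15
θ=229°: -1.45 1.61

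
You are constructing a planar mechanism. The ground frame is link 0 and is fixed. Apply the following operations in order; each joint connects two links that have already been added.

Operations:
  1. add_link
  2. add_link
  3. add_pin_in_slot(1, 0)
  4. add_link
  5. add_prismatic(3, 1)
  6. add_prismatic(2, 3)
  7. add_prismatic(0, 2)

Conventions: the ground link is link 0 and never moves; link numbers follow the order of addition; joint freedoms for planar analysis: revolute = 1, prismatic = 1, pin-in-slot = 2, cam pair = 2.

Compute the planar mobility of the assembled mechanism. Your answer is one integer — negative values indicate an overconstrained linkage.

link 0 = ground. State L|J1|J2 = 1|0|0
+link1  2|0|0
+link2  3|0|0
PS(1,0) f=2→J2  3|0|1
+link3  4|0|1
P(3,1) f=1→J1  4|1|1
P(2,3) f=1→J1  4|2|1
P(0,2) f=1→J1  4|3|1
M = 3(4−1)−2·3−1 = 9−6−1 = 2

M = 2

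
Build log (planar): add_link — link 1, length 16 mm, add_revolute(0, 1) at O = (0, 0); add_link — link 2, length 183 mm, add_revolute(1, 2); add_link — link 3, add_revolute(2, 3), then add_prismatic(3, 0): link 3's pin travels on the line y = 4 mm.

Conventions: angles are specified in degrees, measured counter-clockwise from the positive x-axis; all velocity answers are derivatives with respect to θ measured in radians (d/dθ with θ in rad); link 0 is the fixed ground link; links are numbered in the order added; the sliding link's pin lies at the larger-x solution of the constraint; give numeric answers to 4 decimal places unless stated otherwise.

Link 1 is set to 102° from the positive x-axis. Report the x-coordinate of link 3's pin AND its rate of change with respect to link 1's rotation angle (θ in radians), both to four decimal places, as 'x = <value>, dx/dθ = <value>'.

geometry: r = 16 mm, L = 183 mm, e = 4 mm
crank pin P = (r cos θ, r sin θ) = (-3.326587, 15.650362)
h = r sin θ − e = 15.650362 − 4 = 11.650362
x = r cos θ + √(L² − h²) = -3.326587 + 182.628774 = 179.302187
dx/dθ = −r sin θ − h·r cos θ/√(L² − h²) (θ in radians; h = 11.650362) = -15.438150

x = 179.3022, dx/dθ = -15.4382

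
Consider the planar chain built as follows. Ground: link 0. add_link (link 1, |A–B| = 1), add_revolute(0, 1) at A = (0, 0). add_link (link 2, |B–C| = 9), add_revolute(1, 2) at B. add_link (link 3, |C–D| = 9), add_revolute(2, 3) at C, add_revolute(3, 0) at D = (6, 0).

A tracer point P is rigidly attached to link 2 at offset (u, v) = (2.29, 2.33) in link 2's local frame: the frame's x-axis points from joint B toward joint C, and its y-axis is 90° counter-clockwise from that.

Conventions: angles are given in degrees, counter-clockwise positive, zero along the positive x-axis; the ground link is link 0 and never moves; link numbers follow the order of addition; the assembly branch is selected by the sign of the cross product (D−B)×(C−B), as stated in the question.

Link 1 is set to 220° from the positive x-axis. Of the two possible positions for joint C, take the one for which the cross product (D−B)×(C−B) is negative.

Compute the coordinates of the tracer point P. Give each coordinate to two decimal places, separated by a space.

A=(0,0), D=(6.00,0)
B = A + 1.00·(cos220°, sin220°) = (-0.7660, -0.6428)
|BD| = 6.7965
circle(B,9.00) ∩ circle(D,9.00): a=3.3983, h=8.3338
  candidates: C₊=(1.8288,7.9750) cross=56.641; C₋=(3.4052,-8.6178) cross=-56.641
  branch - wants cross < 0 → take C=(3.4052,-8.6178) (cross=-56.641)
ex = (C−B)/|BC| = (0.4635,-0.8861); ey = (0.8861,0.4635)
P = B + 2.29·ex + 2.33·ey = (2.3599,-1.5921)

2.36 -1.59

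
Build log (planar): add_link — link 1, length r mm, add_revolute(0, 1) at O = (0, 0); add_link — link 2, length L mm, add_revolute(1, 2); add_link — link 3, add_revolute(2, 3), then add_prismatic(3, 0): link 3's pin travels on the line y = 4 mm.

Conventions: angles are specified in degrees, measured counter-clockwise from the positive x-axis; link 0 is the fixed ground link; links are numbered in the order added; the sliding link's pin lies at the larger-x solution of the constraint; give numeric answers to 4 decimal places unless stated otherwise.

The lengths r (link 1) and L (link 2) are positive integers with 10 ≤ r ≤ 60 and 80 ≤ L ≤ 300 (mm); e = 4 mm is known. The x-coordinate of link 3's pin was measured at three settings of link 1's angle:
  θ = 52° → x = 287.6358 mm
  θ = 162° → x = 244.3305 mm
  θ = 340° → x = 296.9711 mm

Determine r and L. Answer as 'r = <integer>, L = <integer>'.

constraint per measurement: (x − r cos θ)² + (r sin θ − e)² = L²
subtracting the θ₁ and θ₂ equations cancels the r² and L² terms:
r = (x₁² − x₂²) / (2[(x₁cos θ₁ + e sin θ₁) − (x₂cos θ₂ + e sin θ₂)]) = 28.0000 → r = 28
L² = (x₁ − r cos θ₁)² + (r sin θ₁ − e)² = 73441.0073 → L = 271.0000 → L = 271
check at θ₃=340°: x = 296.9711 (printed 296.9711) ✓

r = 28, L = 271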